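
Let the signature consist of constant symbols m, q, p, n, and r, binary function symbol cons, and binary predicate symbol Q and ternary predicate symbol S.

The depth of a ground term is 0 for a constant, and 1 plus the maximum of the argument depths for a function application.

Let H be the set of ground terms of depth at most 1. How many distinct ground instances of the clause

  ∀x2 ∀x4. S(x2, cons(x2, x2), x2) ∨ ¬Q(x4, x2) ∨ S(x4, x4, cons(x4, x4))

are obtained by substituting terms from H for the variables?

900

Ground terms of depth ≤ 1:
  Write N_k for the number of ground terms of depth ≤ k. A term of depth ≤ k is either a constant or a function symbol applied to arguments of depth ≤ k−1, so N_k = 5 + N_{k-1}^2.
  N_0 = 5
  N_1 = 5 + 5^2 = 30
So there are 30 ground terms available for substitution.
The clause has 2 distinct variables (x2, x4), each appearing in the body. In the free term algebra distinct substitutions yield syntactically distinct ground instances.
Number of ground instances = 30^2 = 900.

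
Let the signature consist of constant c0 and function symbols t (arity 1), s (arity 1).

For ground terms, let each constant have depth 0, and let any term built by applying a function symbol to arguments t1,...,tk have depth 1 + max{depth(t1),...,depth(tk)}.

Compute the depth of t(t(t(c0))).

3

depth(t(c0)) = 1 + depth(c0) = 1 + 0 = 1
depth(t(t(c0))) = 1 + depth(t(c0)) = 1 + 1 = 2
depth(t(t(t(c0)))) = 1 + depth(t(t(c0))) = 1 + 2 = 3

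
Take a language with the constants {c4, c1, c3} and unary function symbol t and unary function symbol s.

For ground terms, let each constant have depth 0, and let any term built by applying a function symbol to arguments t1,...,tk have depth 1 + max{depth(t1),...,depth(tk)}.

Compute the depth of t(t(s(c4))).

3

depth(s(c4)) = 1 + depth(c4) = 1 + 0 = 1
depth(t(s(c4))) = 1 + depth(s(c4)) = 1 + 1 = 2
depth(t(t(s(c4)))) = 1 + depth(t(s(c4))) = 1 + 2 = 3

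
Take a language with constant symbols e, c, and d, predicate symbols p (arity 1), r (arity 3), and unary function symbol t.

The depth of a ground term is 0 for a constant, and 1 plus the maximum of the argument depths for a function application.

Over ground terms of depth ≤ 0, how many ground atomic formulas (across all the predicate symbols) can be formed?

First count ground terms of depth ≤ 0.
Let N_k count ground terms of depth at most k. Each non-constant term of depth ≤ k is some function symbol applied to depth-≤(k−1) arguments, giving N_k = 3 + N_{k-1}.
N_0 = 3
Explicitly: e, c, d.
So |H| = 3.
A ground atom is a predicate applied to a tuple of terms from H, so the count is the sum over predicates of |H|^arity:
  p: 3;  r: 3^3 = 27
Total ground atoms: 3 + 27 = 30.

30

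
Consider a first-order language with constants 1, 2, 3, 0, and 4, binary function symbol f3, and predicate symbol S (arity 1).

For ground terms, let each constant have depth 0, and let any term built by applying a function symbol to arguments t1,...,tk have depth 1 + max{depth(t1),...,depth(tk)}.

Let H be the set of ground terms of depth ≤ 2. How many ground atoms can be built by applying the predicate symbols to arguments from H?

First count ground terms of depth ≤ 2.
Write N_k for the number of ground terms of depth ≤ k. A term of depth ≤ k is either a constant or a function symbol applied to arguments of depth ≤ k−1, so N_k = 5 + N_{k-1}^2.
N_0 = 5
N_1 = 5 + 5^2 = 30
N_2 = 5 + 30^2 = 905
So |H| = 905.
Ground atoms are formed by filling each argument slot of a predicate with a term from H, so an r-ary predicate gives |H|^r atoms:
  S: 905
Total ground atoms: 905.

905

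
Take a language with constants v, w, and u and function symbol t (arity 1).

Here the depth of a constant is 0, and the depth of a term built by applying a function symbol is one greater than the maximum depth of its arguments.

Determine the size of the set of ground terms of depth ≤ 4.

Write N_k for the number of ground terms of depth ≤ k. A term of depth ≤ k is either a constant or a function symbol applied to arguments of depth ≤ k−1, so N_k = 3 + N_{k-1}.
N_0 = 3
N_1 = 3 + 3 = 6
N_2 = 3 + 6 = 9
N_3 = 3 + 9 = 12
N_4 = 3 + 12 = 15

15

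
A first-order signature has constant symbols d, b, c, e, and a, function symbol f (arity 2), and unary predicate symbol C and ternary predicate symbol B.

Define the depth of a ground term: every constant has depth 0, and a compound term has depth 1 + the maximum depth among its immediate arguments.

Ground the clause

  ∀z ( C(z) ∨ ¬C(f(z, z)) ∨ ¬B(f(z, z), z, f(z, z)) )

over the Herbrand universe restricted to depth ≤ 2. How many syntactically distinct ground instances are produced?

905

Ground terms of depth ≤ 2:
  Count level by level. With function symbols f/2, the terms of depth ≤ k are the 5 constants together with each function applied to depth-≤(k−1) tuples, so N_k = 5 + N_{k-1}^2.
  N_0 = 5
  N_1 = 5 + 5^2 = 30
  N_2 = 5 + 30^2 = 905
So there are 905 ground terms available for substitution.
The body mentions the single quantified variable z; since ground terms form a free algebra, no two substitutions collapse to the same formula.
Number of ground instances = 905.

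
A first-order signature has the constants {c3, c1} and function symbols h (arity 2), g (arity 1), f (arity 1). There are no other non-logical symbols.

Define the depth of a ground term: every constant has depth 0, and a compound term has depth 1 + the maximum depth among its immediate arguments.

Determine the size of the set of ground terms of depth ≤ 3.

15130

Write N_k for the number of ground terms of depth ≤ k. A term of depth ≤ k is either a constant or a function symbol applied to arguments of depth ≤ k−1, so N_k = 2 + N_{k-1}^2 + N_{k-1} + N_{k-1}.
N_0 = 2
N_1 = 2 + 2^2 + 2 + 2 = 10
N_2 = 2 + 10^2 + 10 + 10 = 122
N_3 = 2 + 122^2 + 122 + 122 = 15130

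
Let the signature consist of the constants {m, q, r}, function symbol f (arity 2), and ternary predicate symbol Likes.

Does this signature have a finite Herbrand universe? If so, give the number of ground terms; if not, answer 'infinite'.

The signature has at least one function symbol (f, arity 2) and at least one constant (m).
Iterating f gives infinitely many distinct ground terms: m, f(m, m), f(f(m, m), f(m, m)), ...
So the Herbrand universe is infinite.

infinite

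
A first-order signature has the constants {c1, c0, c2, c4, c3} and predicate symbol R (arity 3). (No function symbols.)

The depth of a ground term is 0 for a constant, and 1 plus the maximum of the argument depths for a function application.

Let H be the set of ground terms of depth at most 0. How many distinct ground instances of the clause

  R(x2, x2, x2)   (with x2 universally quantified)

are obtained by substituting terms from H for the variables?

5

Ground terms of depth ≤ 0:
  With no function symbols every ground term is a constant, so there are exactly 5 ground terms at every depth bound.
  N_0 = 5
  Explicitly: c1, c0, c2, c4, c3.
So there are 5 ground terms available for substitution.
The variable x2 ranges independently over the available ground terms, and distinct assignments produce distinct instances.
Number of ground instances = 5.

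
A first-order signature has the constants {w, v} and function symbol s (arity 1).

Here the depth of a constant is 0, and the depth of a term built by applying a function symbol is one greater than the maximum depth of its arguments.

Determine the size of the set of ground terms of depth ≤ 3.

Count level by level. With function symbols s/1, the terms of depth ≤ k are the 2 constants together with each function applied to depth-≤(k−1) tuples, so N_k = 2 + N_{k-1}.
N_0 = 2
N_1 = 2 + 2 = 4
N_2 = 2 + 4 = 6
N_3 = 2 + 6 = 8

8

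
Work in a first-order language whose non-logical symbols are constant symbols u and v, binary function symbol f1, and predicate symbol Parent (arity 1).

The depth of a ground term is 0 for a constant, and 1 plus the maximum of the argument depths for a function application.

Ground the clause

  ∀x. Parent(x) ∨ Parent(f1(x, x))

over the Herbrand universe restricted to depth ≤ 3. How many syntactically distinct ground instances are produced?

1446

Ground terms of depth ≤ 3:
  Write N_k for the number of ground terms of depth ≤ k. A term of depth ≤ k is either a constant or a function symbol applied to arguments of depth ≤ k−1, so N_k = 2 + N_{k-1}^2.
  N_0 = 2
  N_1 = 2 + 2^2 = 6
  N_2 = 2 + 6^2 = 38
  N_3 = 2 + 38^2 = 1446
So there are 1446 ground terms available for substitution.
The body mentions the single quantified variable x; since ground terms form a free algebra, no two substitutions collapse to the same formula.
Number of ground instances = 1446.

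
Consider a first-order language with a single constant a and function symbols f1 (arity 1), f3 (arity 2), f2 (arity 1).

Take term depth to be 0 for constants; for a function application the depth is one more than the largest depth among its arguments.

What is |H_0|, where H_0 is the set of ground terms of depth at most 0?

1

Count level by level. With function symbols f1/1, f3/2, f2/1, the terms of depth ≤ k are the 1 constant together with each function applied to depth-≤(k−1) tuples, so N_k = 1 + N_{k-1} + N_{k-1}^2 + N_{k-1}.
N_0 = 1
Explicitly: a.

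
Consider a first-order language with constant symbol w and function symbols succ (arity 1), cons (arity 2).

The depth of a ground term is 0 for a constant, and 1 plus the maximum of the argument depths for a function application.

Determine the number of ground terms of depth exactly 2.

Let N_k = |{terms of depth ≤ k}|. Then N_0 = 1 and N_k = 1 + N_{k-1} + N_{k-1}^2 for k ≥ 1 (one summand per function symbol, arity giving the exponent).
N_0 = 1
N_1 = 1 + 1 + 1^2 = 3
N_2 = 1 + 3 + 3^2 = 13
Terms of depth exactly 2: N_2 − N_1 = 13 − 3 = 10.

10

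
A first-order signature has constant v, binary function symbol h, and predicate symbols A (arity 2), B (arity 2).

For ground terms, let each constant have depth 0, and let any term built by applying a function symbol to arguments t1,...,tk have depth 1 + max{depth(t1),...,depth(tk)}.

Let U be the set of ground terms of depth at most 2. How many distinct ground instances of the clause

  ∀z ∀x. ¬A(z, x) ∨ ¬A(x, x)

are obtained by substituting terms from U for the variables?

25

Ground terms of depth ≤ 2:
  Write N_k for the number of ground terms of depth ≤ k. A term of depth ≤ k is either a constant or a function symbol applied to arguments of depth ≤ k−1, so N_k = 1 + N_{k-1}^2.
  N_0 = 1
  N_1 = 1 + 1^2 = 2
  N_2 = 1 + 2^2 = 5
So there are 5 ground terms available for substitution.
There are 2 variables to instantiate (z, x), each occurring in at least one literal, so different choices give different ground instances.
Number of ground instances = 5^2 = 25.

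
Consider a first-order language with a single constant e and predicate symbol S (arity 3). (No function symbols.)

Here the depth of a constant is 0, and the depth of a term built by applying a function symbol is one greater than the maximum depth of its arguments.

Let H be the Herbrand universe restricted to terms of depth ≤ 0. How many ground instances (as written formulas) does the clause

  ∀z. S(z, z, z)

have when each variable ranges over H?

Ground terms of depth ≤ 0:
  With no function symbols every ground term is a constant, so there is exactly 1 ground term at every depth bound.
  N_0 = 1
So there is exactly 1 ground term available for substitution.
The variable z ranges independently over the available ground terms, and distinct assignments produce distinct instances.
Number of ground instances = 1.

1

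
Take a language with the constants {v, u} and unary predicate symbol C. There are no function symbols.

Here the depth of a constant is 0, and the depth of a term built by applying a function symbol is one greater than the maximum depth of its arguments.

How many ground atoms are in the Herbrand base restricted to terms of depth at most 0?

2

First count ground terms of depth ≤ 0.
With no function symbols every ground term is a constant, so there are exactly 2 ground terms at every depth bound.
N_0 = 2
So |H| = 2.
Each predicate of arity r yields |H|^r ground atoms (one per choice of an r-tuple from H):
  C: 2
Total ground atoms: 2.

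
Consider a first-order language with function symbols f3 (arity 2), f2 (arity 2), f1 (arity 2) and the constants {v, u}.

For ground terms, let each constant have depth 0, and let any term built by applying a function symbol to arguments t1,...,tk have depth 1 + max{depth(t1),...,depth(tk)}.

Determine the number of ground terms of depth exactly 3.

1043712

Let N_k count ground terms of depth at most k. Each non-constant term of depth ≤ k is some function symbol applied to depth-≤(k−1) arguments, giving N_k = 2 + N_{k-1}^2 + N_{k-1}^2 + N_{k-1}^2.
N_0 = 2
N_1 = 2 + 2^2 + 2^2 + 2^2 = 14
N_2 = 2 + 14^2 + 14^2 + 14^2 = 590
N_3 = 2 + 590^2 + 590^2 + 590^2 = 1044302
Terms of depth exactly 3: N_3 − N_2 = 1044302 − 590 = 1043712.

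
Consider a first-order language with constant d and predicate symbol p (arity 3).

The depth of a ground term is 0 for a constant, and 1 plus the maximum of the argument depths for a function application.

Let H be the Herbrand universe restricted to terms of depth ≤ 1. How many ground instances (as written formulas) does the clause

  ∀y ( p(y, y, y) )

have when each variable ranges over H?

Ground terms of depth ≤ 1:
  With no function symbols every ground term is a constant, so there is exactly 1 ground term at every depth bound.
  N_0 = 1
  N_1 = 1
  Explicitly: d.
So there is exactly 1 ground term available for substitution.
There is 1 variable to instantiate (y),  occurring in at least one literal, so different choices give different ground instances.
Number of ground instances = 1.

1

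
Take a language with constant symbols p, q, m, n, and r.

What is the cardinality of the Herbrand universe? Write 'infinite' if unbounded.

There are no function symbols, so every ground term is one of the 5 constants.
The Herbrand universe is {p, q, m, n, r}, which is finite with 5 elements.

5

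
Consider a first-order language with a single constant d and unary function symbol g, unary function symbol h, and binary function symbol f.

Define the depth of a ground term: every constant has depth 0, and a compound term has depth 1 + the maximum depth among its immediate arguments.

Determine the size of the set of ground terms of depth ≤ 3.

676

Write N_k for the number of ground terms of depth ≤ k. A term of depth ≤ k is either a constant or a function symbol applied to arguments of depth ≤ k−1, so N_k = 1 + N_{k-1} + N_{k-1} + N_{k-1}^2.
N_0 = 1
N_1 = 1 + 1 + 1 + 1^2 = 4
N_2 = 1 + 4 + 4 + 4^2 = 25
N_3 = 1 + 25 + 25 + 25^2 = 676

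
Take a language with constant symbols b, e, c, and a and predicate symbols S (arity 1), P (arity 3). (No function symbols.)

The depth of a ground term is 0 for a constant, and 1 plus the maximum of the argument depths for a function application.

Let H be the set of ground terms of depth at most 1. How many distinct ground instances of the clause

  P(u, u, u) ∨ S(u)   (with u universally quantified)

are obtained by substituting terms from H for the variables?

4

Ground terms of depth ≤ 1:
  With no function symbols every ground term is a constant, so there are exactly 4 ground terms at every depth bound.
  N_0 = 4
  N_1 = 4
  Explicitly: b, e, c, a.
So there are 4 ground terms available for substitution.
The body mentions the single quantified variable u; since ground terms form a free algebra, no two substitutions collapse to the same formula.
Number of ground instances = 4.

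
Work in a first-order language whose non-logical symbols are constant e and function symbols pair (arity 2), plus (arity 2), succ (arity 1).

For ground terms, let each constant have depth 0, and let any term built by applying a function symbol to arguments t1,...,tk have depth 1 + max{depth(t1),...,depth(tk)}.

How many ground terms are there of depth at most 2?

37

Count level by level. With function symbols pair/2, plus/2, succ/1, the terms of depth ≤ k are the 1 constant together with each function applied to depth-≤(k−1) tuples, so N_k = 1 + N_{k-1}^2 + N_{k-1}^2 + N_{k-1}.
N_0 = 1
N_1 = 1 + 1^2 + 1^2 + 1 = 4
N_2 = 1 + 4^2 + 4^2 + 4 = 37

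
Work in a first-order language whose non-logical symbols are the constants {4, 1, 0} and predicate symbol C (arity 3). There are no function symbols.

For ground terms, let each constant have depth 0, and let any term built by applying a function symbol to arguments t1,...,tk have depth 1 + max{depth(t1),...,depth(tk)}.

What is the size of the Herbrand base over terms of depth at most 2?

First count ground terms of depth ≤ 2.
With no function symbols every ground term is a constant, so there are exactly 3 ground terms at every depth bound.
N_0 = 3
N_1 = 3
N_2 = 3
Explicitly: 4, 1, 0.
So |H| = 3.
For each predicate symbol, the number of ground atoms is |H| raised to its arity; summing:
  C: 3^3 = 27
Total ground atoms: 27.

27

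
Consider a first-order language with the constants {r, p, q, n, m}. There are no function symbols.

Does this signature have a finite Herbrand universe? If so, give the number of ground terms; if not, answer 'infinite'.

5

There are no function symbols, so every ground term is one of the 5 constants.
The Herbrand universe is {r, p, q, n, m}, which is finite with 5 elements.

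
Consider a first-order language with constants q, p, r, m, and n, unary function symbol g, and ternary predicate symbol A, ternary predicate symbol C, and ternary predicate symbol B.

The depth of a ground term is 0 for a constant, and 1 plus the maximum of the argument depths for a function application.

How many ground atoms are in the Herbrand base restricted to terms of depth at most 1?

3000

First count ground terms of depth ≤ 1.
Count level by level. With function symbols g/1, the terms of depth ≤ k are the 5 constants together with each function applied to depth-≤(k−1) tuples, so N_k = 5 + N_{k-1}.
N_0 = 5
N_1 = 5 + 5 = 10
So |H| = 10.
A ground atom is a predicate applied to a tuple of terms from H, so the count is the sum over predicates of |H|^arity:
  A: 10^3 = 1000;  C: 10^3 = 1000;  B: 10^3 = 1000
Total ground atoms: 1000 + 1000 + 1000 = 3000.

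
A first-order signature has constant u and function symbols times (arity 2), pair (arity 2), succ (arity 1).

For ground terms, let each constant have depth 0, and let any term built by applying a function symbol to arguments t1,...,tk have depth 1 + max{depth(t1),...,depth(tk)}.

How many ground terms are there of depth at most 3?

Let N_k = |{terms of depth ≤ k}|. Then N_0 = 1 and N_k = 1 + N_{k-1}^2 + N_{k-1}^2 + N_{k-1} for k ≥ 1 (one summand per function symbol, arity giving the exponent).
N_0 = 1
N_1 = 1 + 1^2 + 1^2 + 1 = 4
N_2 = 1 + 4^2 + 4^2 + 4 = 37
N_3 = 1 + 37^2 + 37^2 + 37 = 2776

2776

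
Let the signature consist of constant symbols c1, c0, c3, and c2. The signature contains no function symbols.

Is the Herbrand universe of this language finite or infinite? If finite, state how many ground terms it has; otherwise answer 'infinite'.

There are no function symbols, so every ground term is one of the 4 constants.
The Herbrand universe is {c1, c0, c3, c2}, which is finite with 4 elements.

4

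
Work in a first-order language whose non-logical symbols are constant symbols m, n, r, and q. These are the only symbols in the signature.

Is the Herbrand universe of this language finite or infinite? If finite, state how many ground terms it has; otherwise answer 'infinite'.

4

There are no function symbols, so every ground term is one of the 4 constants.
The Herbrand universe is {m, n, r, q}, which is finite with 4 elements.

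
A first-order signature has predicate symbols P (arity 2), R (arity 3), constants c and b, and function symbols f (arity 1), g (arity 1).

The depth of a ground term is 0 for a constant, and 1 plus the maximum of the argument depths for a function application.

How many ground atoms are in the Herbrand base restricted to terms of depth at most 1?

252

First count ground terms of depth ≤ 1.
Write N_k for the number of ground terms of depth ≤ k. A term of depth ≤ k is either a constant or a function symbol applied to arguments of depth ≤ k−1, so N_k = 2 + N_{k-1} + N_{k-1}.
N_0 = 2
N_1 = 2 + 2 + 2 = 6
Explicitly: c, b, f(c), f(b), g(c), g(b).
So |H| = 6.
Each predicate of arity r yields |H|^r ground atoms (one per choice of an r-tuple from H):
  P: 6^2 = 36;  R: 6^3 = 216
Total ground atoms: 36 + 216 = 252.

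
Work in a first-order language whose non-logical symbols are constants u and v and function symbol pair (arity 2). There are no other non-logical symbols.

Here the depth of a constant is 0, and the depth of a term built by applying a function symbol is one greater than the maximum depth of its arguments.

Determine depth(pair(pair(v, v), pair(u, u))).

depth(pair(v, v)) = 1 + max(0, 0) = 1
depth(pair(u, u)) = 1 + max(0, 0) = 1
depth(pair(pair(v, v), pair(u, u))) = 1 + max(1, 1) = 2

2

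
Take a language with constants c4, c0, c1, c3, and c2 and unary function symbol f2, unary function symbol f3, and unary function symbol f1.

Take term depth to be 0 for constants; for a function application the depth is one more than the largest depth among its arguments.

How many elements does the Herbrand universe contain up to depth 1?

Let N_k count ground terms of depth at most k. Each non-constant term of depth ≤ k is some function symbol applied to depth-≤(k−1) arguments, giving N_k = 5 + N_{k-1} + N_{k-1} + N_{k-1}.
N_0 = 5
N_1 = 5 + 5 + 5 + 5 = 20

20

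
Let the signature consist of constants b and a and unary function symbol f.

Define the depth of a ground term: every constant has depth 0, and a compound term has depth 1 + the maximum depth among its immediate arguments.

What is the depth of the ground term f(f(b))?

depth(f(b)) = 1 + depth(b) = 1 + 0 = 1
depth(f(f(b))) = 1 + depth(f(b)) = 1 + 1 = 2

2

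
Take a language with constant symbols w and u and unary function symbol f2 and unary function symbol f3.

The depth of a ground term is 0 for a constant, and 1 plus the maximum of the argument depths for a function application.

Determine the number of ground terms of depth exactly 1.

Let N_k count ground terms of depth at most k. Each non-constant term of depth ≤ k is some function symbol applied to depth-≤(k−1) arguments, giving N_k = 2 + N_{k-1} + N_{k-1}.
N_0 = 2
N_1 = 2 + 2 + 2 = 6
Terms of depth exactly 1: N_1 − N_0 = 6 − 2 = 4.

4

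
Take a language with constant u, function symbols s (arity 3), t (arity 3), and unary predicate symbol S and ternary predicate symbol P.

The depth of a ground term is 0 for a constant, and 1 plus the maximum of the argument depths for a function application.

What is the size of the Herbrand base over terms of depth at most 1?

30

First count ground terms of depth ≤ 1.
Let N_k count ground terms of depth at most k. Each non-constant term of depth ≤ k is some function symbol applied to depth-≤(k−1) arguments, giving N_k = 1 + N_{k-1}^3 + N_{k-1}^3.
N_0 = 1
N_1 = 1 + 1^3 + 1^3 = 3
Explicitly: u, s(u, u, u), t(u, u, u).
So |H| = 3.
Ground atoms are formed by filling each argument slot of a predicate with a term from H, so an r-ary predicate gives |H|^r atoms:
  S: 3;  P: 3^3 = 27
Total ground atoms: 3 + 27 = 30.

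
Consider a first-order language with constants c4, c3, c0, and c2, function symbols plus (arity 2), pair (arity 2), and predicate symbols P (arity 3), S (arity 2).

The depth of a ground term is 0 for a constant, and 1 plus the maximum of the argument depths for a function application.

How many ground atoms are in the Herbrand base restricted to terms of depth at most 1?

47952

First count ground terms of depth ≤ 1.
Let N_k count ground terms of depth at most k. Each non-constant term of depth ≤ k is some function symbol applied to depth-≤(k−1) arguments, giving N_k = 4 + N_{k-1}^2 + N_{k-1}^2.
N_0 = 4
N_1 = 4 + 4^2 + 4^2 = 36
So |H| = 36.
Each predicate of arity r yields |H|^r ground atoms (one per choice of an r-tuple from H):
  P: 36^3 = 46656;  S: 36^2 = 1296
Total ground atoms: 46656 + 1296 = 47952.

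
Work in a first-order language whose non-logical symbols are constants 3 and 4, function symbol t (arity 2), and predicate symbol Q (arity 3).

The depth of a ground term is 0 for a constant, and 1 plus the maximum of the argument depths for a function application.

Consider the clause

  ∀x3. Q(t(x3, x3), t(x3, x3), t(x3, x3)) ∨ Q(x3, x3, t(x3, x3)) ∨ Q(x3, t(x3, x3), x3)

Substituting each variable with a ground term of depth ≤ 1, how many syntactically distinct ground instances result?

Ground terms of depth ≤ 1:
  Let N_k = |{terms of depth ≤ k}|. Then N_0 = 2 and N_k = 2 + N_{k-1}^2 for k ≥ 1 (one summand per function symbol, arity giving the exponent).
  N_0 = 2
  N_1 = 2 + 2^2 = 6
So there are 6 ground terms available for substitution.
There is 1 variable to instantiate (x3),  occurring in at least one literal, so different choices give different ground instances.
Number of ground instances = 6.

6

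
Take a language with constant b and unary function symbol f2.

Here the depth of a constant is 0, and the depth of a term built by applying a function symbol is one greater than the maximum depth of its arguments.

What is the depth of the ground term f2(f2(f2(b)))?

depth(f2(b)) = 1 + depth(b) = 1 + 0 = 1
depth(f2(f2(b))) = 1 + depth(f2(b)) = 1 + 1 = 2
depth(f2(f2(f2(b)))) = 1 + depth(f2(f2(b))) = 1 + 2 = 3

3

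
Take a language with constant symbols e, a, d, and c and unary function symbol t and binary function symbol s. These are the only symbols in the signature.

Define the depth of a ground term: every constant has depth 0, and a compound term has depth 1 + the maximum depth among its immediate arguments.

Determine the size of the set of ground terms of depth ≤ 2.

Let N_k = |{terms of depth ≤ k}|. Then N_0 = 4 and N_k = 4 + N_{k-1} + N_{k-1}^2 for k ≥ 1 (one summand per function symbol, arity giving the exponent).
N_0 = 4
N_1 = 4 + 4 + 4^2 = 24
N_2 = 4 + 24 + 24^2 = 604

604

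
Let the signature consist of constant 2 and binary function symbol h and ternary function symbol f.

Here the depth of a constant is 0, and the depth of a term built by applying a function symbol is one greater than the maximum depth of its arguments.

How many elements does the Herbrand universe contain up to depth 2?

37

Write N_k for the number of ground terms of depth ≤ k. A term of depth ≤ k is either a constant or a function symbol applied to arguments of depth ≤ k−1, so N_k = 1 + N_{k-1}^2 + N_{k-1}^3.
N_0 = 1
N_1 = 1 + 1^2 + 1^3 = 3
N_2 = 1 + 3^2 + 3^3 = 37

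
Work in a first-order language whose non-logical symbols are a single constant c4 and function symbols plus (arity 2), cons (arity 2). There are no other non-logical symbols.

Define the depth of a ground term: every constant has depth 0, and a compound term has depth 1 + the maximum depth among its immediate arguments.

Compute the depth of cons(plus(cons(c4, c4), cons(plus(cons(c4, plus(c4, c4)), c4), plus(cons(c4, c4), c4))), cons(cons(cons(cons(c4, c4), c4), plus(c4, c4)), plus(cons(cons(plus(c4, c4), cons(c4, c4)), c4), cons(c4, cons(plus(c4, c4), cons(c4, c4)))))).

6

depth(cons(c4, c4)) = 1 + max(0, 0) = 1
depth(plus(c4, c4)) = 1 + max(0, 0) = 1
depth(cons(c4, plus(c4, c4))) = 1 + max(0, 1) = 2
depth(plus(cons(c4, plus(c4, c4)), c4)) = 1 + max(2, 0) = 3
depth(plus(cons(c4, c4), c4)) = 1 + max(1, 0) = 2
depth(cons(plus(cons(c4, plus(c4, c4)), c4), plus(cons(c4, c4), c4))) = 1 + max(3, 2) = 4
depth(plus(cons(c4, c4), cons(plus(cons(c4, plus(c4, c4)), c4), plus(cons(c4, c4), c4)))) = 1 + max(1, 4) = 5
depth(cons(cons(c4, c4), c4)) = 1 + max(1, 0) = 2
depth(cons(cons(cons(c4, c4), c4), plus(c4, c4))) = 1 + max(2, 1) = 3
depth(cons(plus(c4, c4), cons(c4, c4))) = 1 + max(1, 1) = 2
depth(cons(cons(plus(c4, c4), cons(c4, c4)), c4)) = 1 + max(2, 0) = 3
depth(cons(c4, cons(plus(c4, c4), cons(c4, c4)))) = 1 + max(0, 2) = 3
depth(plus(cons(cons(plus(c4, c4), cons(c4, c4)), c4), cons(c4, cons(plus(c4, c4), cons(c4, c4))))) = 1 + max(3, 3) = 4
depth(cons(cons(cons(cons(c4, c4), c4), plus(c4, c4)), plus(cons(cons(plus(c4, c4), cons(c4, c4)), c4), cons(c4, cons(plus(c4, c4), cons(c4, c4)))))) = 1 + max(3, 4) = 5
depth(cons(plus(cons(c4, c4), cons(plus(cons(c4, plus(c4, c4)), c4), plus(cons(c4, c4), c4))), cons(cons(cons(cons(c4, c4), c4), plus(c4, c4)), plus(cons(cons(plus(c4, c4), cons(c4, c4)), c4), cons(c4, cons(plus(c4, c4), cons(c4, c4))))))) = 1 + max(5, 5) = 6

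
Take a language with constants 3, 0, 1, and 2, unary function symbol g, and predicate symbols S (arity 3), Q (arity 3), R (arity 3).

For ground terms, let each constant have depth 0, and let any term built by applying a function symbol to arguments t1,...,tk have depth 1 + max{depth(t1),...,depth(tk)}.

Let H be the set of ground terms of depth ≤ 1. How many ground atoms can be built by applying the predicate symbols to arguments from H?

1536

First count ground terms of depth ≤ 1.
Write N_k for the number of ground terms of depth ≤ k. A term of depth ≤ k is either a constant or a function symbol applied to arguments of depth ≤ k−1, so N_k = 4 + N_{k-1}.
N_0 = 4
N_1 = 4 + 4 = 8
Explicitly: 3, 0, 1, 2, g(3), g(0), g(1), g(2).
So |H| = 8.
A ground atom is a predicate applied to a tuple of terms from H, so the count is the sum over predicates of |H|^arity:
  S: 8^3 = 512;  Q: 8^3 = 512;  R: 8^3 = 512
Total ground atoms: 512 + 512 + 512 = 1536.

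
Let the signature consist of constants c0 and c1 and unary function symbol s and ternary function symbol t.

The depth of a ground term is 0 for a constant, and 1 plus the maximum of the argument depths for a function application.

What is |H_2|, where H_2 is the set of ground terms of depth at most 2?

Let N_k count ground terms of depth at most k. Each non-constant term of depth ≤ k is some function symbol applied to depth-≤(k−1) arguments, giving N_k = 2 + N_{k-1} + N_{k-1}^3.
N_0 = 2
N_1 = 2 + 2 + 2^3 = 12
N_2 = 2 + 12 + 12^3 = 1742

1742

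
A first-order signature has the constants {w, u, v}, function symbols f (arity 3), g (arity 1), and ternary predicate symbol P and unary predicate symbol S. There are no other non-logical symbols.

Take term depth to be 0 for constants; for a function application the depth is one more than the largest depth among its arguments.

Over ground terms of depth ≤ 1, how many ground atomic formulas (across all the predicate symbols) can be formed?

First count ground terms of depth ≤ 1.
Let N_k = |{terms of depth ≤ k}|. Then N_0 = 3 and N_k = 3 + N_{k-1}^3 + N_{k-1} for k ≥ 1 (one summand per function symbol, arity giving the exponent).
N_0 = 3
N_1 = 3 + 3^3 + 3 = 33
So |H| = 33.
For each predicate symbol, the number of ground atoms is |H| raised to its arity; summing:
  P: 33^3 = 35937;  S: 33
Total ground atoms: 35937 + 33 = 35970.

35970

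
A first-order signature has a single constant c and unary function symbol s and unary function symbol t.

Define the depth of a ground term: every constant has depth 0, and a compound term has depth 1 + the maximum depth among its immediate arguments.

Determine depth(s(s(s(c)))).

3

depth(s(c)) = 1 + depth(c) = 1 + 0 = 1
depth(s(s(c))) = 1 + depth(s(c)) = 1 + 1 = 2
depth(s(s(s(c)))) = 1 + depth(s(s(c))) = 1 + 2 = 3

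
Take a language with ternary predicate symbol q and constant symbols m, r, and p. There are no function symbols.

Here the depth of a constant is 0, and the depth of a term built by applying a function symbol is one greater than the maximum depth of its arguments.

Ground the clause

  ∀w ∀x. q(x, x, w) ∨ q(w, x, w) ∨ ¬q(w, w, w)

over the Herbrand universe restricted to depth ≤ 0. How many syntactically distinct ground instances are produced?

Ground terms of depth ≤ 0:
  With no function symbols every ground term is a constant, so there are exactly 3 ground terms at every depth bound.
  N_0 = 3
  Explicitly: m, r, p.
So there are 3 ground terms available for substitution.
Each of w, x ranges independently over the available ground terms, and distinct assignments produce distinct instances.
Number of ground instances = 3^2 = 9.

9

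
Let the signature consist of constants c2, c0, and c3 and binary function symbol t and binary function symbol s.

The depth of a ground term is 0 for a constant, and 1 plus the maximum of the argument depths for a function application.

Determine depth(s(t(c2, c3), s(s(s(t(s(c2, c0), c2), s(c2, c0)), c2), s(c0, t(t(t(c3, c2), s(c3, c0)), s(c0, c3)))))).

6

depth(t(c2, c3)) = 1 + max(0, 0) = 1
depth(s(c2, c0)) = 1 + max(0, 0) = 1
depth(t(s(c2, c0), c2)) = 1 + max(1, 0) = 2
depth(s(t(s(c2, c0), c2), s(c2, c0))) = 1 + max(2, 1) = 3
depth(s(s(t(s(c2, c0), c2), s(c2, c0)), c2)) = 1 + max(3, 0) = 4
depth(t(c3, c2)) = 1 + max(0, 0) = 1
depth(s(c3, c0)) = 1 + max(0, 0) = 1
depth(t(t(c3, c2), s(c3, c0))) = 1 + max(1, 1) = 2
depth(s(c0, c3)) = 1 + max(0, 0) = 1
depth(t(t(t(c3, c2), s(c3, c0)), s(c0, c3))) = 1 + max(2, 1) = 3
depth(s(c0, t(t(t(c3, c2), s(c3, c0)), s(c0, c3)))) = 1 + max(0, 3) = 4
depth(s(s(s(t(s(c2, c0), c2), s(c2, c0)), c2), s(c0, t(t(t(c3, c2), s(c3, c0)), s(c0, c3))))) = 1 + max(4, 4) = 5
depth(s(t(c2, c3), s(s(s(t(s(c2, c0), c2), s(c2, c0)), c2), s(c0, t(t(t(c3, c2), s(c3, c0)), s(c0, c3)))))) = 1 + max(1, 5) = 6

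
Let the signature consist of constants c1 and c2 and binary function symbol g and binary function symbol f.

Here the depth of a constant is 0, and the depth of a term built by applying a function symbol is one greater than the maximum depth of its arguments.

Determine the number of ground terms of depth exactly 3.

Write N_k for the number of ground terms of depth ≤ k. A term of depth ≤ k is either a constant or a function symbol applied to arguments of depth ≤ k−1, so N_k = 2 + N_{k-1}^2 + N_{k-1}^2.
N_0 = 2
N_1 = 2 + 2^2 + 2^2 = 10
N_2 = 2 + 10^2 + 10^2 = 202
N_3 = 2 + 202^2 + 202^2 = 81610
Terms of depth exactly 3: N_3 − N_2 = 81610 − 202 = 81408.

81408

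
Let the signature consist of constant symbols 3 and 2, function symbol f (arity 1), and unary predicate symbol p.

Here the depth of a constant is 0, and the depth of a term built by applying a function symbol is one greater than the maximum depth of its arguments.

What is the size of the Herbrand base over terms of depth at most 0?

2

First count ground terms of depth ≤ 0.
Let N_k count ground terms of depth at most k. Each non-constant term of depth ≤ k is some function symbol applied to depth-≤(k−1) arguments, giving N_k = 2 + N_{k-1}.
N_0 = 2
So |H| = 2.
A ground atom is a predicate applied to a tuple of terms from H, so the count is the sum over predicates of |H|^arity:
  p: 2
Total ground atoms: 2.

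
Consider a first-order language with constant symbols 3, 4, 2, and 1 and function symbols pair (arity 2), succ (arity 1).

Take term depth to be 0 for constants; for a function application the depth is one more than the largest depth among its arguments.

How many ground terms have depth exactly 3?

Count level by level. With function symbols pair/2, succ/1, the terms of depth ≤ k are the 4 constants together with each function applied to depth-≤(k−1) tuples, so N_k = 4 + N_{k-1}^2 + N_{k-1}.
N_0 = 4
N_1 = 4 + 4^2 + 4 = 24
N_2 = 4 + 24^2 + 24 = 604
N_3 = 4 + 604^2 + 604 = 365424
Terms of depth exactly 3: N_3 − N_2 = 365424 − 604 = 364820.

364820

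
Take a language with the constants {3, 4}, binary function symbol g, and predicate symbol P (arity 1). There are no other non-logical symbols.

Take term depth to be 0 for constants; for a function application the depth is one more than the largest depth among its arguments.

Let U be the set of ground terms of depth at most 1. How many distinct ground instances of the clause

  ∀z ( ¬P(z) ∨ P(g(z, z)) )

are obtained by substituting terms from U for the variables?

Ground terms of depth ≤ 1:
  Count level by level. With function symbols g/2, the terms of depth ≤ k are the 2 constants together with each function applied to depth-≤(k−1) tuples, so N_k = 2 + N_{k-1}^2.
  N_0 = 2
  N_1 = 2 + 2^2 = 6
  Explicitly: 3, 4, g(3, 3), g(3, 4), g(4, 3), g(4, 4).
So there are 6 ground terms available for substitution.
The variable z ranges independently over the available ground terms, and distinct assignments produce distinct instances.
Number of ground instances = 6.

6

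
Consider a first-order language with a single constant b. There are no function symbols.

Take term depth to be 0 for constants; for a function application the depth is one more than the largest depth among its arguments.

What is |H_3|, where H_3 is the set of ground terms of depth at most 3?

With no function symbols every ground term is a constant, so there is exactly 1 ground term at every depth bound.
N_0 = 1
N_1 = 1
N_2 = 1
N_3 = 1

1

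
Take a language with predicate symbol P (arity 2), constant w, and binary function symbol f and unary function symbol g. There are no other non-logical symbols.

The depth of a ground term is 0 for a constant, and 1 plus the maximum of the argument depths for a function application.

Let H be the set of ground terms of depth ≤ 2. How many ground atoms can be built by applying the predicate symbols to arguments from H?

First count ground terms of depth ≤ 2.
Let N_k count ground terms of depth at most k. Each non-constant term of depth ≤ k is some function symbol applied to depth-≤(k−1) arguments, giving N_k = 1 + N_{k-1}^2 + N_{k-1}.
N_0 = 1
N_1 = 1 + 1^2 + 1 = 3
N_2 = 1 + 3^2 + 3 = 13
So |H| = 13.
Each predicate of arity r yields |H|^r ground atoms (one per choice of an r-tuple from H):
  P: 13^2 = 169
Total ground atoms: 169.

169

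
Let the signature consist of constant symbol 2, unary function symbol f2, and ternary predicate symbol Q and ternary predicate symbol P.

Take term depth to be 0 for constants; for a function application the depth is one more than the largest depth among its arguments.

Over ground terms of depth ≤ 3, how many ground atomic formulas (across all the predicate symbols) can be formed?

128

First count ground terms of depth ≤ 3.
Let N_k count ground terms of depth at most k. Each non-constant term of depth ≤ k is some function symbol applied to depth-≤(k−1) arguments, giving N_k = 1 + N_{k-1}.
N_0 = 1
N_1 = 1 + 1 = 2
N_2 = 1 + 2 = 3
N_3 = 1 + 3 = 4
Explicitly: 2, f2(2), f2(f2(2)), f2(f2(f2(2))).
So |H| = 4.
For each predicate symbol, the number of ground atoms is |H| raised to its arity; summing:
  Q: 4^3 = 64;  P: 4^3 = 64
Total ground atoms: 64 + 64 = 128.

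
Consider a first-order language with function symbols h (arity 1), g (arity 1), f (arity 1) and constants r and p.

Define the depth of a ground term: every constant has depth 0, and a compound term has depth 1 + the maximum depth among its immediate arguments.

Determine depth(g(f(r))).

depth(f(r)) = 1 + depth(r) = 1 + 0 = 1
depth(g(f(r))) = 1 + depth(f(r)) = 1 + 1 = 2

2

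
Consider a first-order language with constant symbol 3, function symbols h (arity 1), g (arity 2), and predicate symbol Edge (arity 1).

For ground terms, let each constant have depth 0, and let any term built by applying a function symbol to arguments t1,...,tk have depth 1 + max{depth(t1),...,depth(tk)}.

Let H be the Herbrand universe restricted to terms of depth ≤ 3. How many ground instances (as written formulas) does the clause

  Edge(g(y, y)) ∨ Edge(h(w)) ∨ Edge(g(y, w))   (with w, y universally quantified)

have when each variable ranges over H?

Ground terms of depth ≤ 3:
  Write N_k for the number of ground terms of depth ≤ k. A term of depth ≤ k is either a constant or a function symbol applied to arguments of depth ≤ k−1, so N_k = 1 + N_{k-1} + N_{k-1}^2.
  N_0 = 1
  N_1 = 1 + 1 + 1^2 = 3
  N_2 = 1 + 3 + 3^2 = 13
  N_3 = 1 + 13 + 13^2 = 183
So there are 183 ground terms available for substitution.
There are 2 variables to instantiate (w, y), each occurring in at least one literal, so different choices give different ground instances.
Number of ground instances = 183^2 = 33489.

33489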